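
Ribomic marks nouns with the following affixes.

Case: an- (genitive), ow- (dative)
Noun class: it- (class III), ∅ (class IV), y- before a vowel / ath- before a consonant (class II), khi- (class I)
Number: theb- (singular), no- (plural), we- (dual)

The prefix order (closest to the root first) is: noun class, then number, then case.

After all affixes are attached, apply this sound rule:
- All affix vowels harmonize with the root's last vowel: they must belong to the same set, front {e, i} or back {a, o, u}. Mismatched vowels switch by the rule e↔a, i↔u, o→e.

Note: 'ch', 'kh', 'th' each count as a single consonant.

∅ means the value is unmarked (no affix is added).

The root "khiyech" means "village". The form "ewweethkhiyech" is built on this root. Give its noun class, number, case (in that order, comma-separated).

Segment: ow-we-ath-khiyech.
noun class: y/ath- → class II.
number: we- → dual.
case: ow- → dative.

class II, dual, dative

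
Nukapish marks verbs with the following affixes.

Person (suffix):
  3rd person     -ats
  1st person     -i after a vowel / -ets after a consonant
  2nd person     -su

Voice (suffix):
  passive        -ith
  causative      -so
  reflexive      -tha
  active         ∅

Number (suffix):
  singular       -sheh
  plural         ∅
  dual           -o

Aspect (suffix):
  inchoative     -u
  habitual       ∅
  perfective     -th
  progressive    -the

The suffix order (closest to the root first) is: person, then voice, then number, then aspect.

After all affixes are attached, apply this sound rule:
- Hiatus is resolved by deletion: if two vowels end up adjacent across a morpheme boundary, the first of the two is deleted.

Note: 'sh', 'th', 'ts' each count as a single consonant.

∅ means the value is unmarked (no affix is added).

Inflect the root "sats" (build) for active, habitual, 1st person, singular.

Attach person 1st person -ets (after consonant 'ts') → satsets.
voice = active: zero marking, form stays satsets.
Attach number singular -sheh → satsetssheh.
aspect = habitual: zero marking, form stays satsetssheh.
Vowel deletion: no change.

satsetssheh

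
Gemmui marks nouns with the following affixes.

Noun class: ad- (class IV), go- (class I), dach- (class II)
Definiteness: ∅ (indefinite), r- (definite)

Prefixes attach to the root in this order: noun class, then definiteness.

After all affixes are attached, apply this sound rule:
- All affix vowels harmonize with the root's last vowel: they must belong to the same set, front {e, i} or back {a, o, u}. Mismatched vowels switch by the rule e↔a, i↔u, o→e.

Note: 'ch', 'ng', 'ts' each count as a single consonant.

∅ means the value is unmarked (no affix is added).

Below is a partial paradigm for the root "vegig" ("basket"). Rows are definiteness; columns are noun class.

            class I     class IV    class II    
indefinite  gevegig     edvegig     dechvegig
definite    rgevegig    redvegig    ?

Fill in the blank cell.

rdechvegig

Attach noun class class II dach- → dachvegig.
Attach definiteness definite r- → rdachvegig.
Apply vowel harmony: rdachvegig → rdechvegig.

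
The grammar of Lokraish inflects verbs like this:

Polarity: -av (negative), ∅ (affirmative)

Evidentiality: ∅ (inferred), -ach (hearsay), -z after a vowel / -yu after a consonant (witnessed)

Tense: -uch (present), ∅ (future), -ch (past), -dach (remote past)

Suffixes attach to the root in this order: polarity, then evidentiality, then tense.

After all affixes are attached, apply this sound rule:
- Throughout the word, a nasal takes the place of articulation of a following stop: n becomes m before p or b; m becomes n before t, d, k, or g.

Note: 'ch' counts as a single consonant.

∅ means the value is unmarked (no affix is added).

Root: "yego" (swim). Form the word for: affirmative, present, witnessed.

yegozuch

polarity = affirmative: zero marking, form stays yego.
Attach evidentiality witnessed -z (after vowel 'o') → yegoz.
Attach tense present -uch → yegozuch.
Nasal assimilation: no change.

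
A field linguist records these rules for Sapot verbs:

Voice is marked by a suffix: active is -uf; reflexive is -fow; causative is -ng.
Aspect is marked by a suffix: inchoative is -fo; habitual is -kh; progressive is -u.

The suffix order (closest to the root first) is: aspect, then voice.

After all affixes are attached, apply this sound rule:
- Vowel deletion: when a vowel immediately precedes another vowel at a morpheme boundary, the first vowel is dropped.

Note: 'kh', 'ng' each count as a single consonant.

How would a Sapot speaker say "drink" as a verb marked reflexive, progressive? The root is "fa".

fufow

Attach aspect progressive -u → fau.
Attach voice reflexive -fow → faufow.
Apply vowel deletion: faufow → fufow.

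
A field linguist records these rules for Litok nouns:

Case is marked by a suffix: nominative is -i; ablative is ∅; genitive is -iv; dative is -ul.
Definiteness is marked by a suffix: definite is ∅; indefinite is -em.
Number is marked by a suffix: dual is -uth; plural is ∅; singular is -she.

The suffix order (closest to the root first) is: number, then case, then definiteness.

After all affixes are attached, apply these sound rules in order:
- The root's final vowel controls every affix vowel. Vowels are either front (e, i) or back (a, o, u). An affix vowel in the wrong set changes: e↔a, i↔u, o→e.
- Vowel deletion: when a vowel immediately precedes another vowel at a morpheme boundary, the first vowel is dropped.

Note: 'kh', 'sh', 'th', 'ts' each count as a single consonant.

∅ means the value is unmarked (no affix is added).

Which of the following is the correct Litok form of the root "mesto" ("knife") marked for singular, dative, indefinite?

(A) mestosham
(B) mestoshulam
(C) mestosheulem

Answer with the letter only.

Attach number singular -she → mestoshe.
Attach case dative -ul → mestosheul.
Attach definiteness indefinite -em → mestosheulem.
Apply vowel harmony: mestosheulem → mestoshaulam.
Apply vowel deletion: mestoshaulam → mestoshulam.
So the correct form is mestoshulam, option (B).
(A) mestosham is wrong: it uses nominative instead of dative for case.
(C) mestosheulem is wrong: it fails to apply the sound rule(s).

B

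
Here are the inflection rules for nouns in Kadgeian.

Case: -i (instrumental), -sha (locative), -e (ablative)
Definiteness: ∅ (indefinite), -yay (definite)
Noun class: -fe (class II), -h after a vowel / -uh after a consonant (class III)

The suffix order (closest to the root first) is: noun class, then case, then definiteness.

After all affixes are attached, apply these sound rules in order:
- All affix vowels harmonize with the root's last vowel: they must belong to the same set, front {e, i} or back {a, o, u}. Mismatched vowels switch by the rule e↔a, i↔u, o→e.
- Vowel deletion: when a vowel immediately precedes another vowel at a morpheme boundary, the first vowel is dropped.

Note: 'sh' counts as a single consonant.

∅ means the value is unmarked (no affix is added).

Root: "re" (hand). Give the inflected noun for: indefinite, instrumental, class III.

Attach noun class class III -h (after vowel 'e') → reh.
Attach case instrumental -i → rehi.
definiteness = indefinite: zero marking, form stays rehi.
Vowel harmony: no change.
Vowel deletion: no change.

rehi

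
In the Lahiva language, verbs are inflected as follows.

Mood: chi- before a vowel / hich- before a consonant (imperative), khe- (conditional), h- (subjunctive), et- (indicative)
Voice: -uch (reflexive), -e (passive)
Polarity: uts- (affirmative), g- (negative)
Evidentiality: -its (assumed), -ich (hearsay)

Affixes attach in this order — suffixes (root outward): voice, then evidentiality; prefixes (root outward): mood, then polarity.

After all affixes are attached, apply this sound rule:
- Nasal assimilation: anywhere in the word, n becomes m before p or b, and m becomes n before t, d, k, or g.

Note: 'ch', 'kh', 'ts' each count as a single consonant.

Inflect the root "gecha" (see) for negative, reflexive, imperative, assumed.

ghichgechauchits

Attach voice reflexive -uch → gechauch.
Attach evidentiality assumed -its → gechauchits.
Attach mood imperative hich- (before consonant 'g') → hichgechauchits.
Attach polarity negative g- → ghichgechauchits.
Nasal assimilation: no change.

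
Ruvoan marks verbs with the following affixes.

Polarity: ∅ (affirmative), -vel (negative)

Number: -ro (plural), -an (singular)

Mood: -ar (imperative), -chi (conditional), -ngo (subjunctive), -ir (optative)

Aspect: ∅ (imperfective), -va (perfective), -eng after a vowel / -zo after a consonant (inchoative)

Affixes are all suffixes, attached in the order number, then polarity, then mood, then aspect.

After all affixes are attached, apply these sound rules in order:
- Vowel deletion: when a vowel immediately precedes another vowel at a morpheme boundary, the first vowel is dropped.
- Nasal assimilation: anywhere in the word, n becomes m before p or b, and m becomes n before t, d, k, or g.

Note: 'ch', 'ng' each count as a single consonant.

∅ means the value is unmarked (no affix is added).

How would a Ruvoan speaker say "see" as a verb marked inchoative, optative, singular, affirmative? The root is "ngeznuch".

ngeznuchanirzo

Attach number singular -an → ngeznuchan.
polarity = affirmative: zero marking, form stays ngeznuchan.
Attach mood optative -ir → ngeznuchanir.
Attach aspect inchoative -zo (after consonant 'r') → ngeznuchanirzo.
Vowel deletion: no change.
Nasal assimilation: no change.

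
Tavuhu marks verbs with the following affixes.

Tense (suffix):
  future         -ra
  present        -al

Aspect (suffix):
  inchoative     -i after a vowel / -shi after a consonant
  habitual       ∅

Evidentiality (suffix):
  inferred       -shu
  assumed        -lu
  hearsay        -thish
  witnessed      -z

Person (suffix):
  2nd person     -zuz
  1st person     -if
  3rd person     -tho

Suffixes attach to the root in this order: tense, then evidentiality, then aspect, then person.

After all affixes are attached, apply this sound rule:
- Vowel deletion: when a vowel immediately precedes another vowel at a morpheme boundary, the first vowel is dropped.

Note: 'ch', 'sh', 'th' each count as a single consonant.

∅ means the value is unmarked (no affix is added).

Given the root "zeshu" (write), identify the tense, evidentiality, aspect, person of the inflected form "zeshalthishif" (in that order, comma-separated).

Segment: zeshu-al-thish-if.
tense: -al → present.
evidentiality: -thish → hearsay.
aspect: ∅ → habitual.
person: -if → 1st person.

present, hearsay, habitual, 1st person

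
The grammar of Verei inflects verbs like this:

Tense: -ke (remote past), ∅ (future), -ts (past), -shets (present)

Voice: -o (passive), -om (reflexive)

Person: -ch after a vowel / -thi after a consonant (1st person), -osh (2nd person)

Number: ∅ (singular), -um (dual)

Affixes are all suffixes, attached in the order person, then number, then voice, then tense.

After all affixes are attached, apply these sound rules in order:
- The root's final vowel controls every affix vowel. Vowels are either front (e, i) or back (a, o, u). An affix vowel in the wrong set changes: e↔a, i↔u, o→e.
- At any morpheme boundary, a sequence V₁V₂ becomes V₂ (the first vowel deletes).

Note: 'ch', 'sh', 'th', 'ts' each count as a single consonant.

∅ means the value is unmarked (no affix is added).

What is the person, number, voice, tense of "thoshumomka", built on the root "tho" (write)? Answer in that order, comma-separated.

Segment: tho-osh-um-om-ke.
person: -osh → 2nd person.
number: -um → dual.
voice: -om → reflexive.
tense: -ke → remote past.

2nd person, dual, reflexive, remote past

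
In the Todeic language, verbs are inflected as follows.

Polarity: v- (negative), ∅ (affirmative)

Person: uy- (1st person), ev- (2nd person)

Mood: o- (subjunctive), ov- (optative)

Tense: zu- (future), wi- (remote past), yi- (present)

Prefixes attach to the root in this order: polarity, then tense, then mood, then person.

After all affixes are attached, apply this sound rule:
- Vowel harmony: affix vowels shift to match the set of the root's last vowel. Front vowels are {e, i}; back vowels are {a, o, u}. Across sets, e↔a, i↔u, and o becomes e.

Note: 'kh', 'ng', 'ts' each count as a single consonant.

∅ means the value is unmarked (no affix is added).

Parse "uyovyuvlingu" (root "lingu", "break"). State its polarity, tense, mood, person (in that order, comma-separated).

negative, present, optative, 1st person

Segment: uy-ov-yi-v-lingu.
polarity: v- → negative.
tense: yi- → present.
mood: ov- → optative.
person: uy- → 1st person.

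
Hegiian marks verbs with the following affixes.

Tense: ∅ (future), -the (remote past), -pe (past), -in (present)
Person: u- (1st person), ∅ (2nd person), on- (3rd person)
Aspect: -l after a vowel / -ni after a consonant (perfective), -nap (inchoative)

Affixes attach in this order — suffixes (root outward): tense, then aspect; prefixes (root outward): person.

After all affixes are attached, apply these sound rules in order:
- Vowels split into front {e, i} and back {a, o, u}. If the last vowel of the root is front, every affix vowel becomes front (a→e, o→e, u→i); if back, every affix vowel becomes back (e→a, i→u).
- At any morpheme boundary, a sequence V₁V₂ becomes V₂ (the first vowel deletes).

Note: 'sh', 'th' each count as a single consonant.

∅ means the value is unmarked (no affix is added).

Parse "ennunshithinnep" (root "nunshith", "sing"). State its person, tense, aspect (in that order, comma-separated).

Segment: on-nunshith-in-nap.
person: on- → 3rd person.
tense: -in → present.
aspect: -nap → inchoative.

3rd person, present, inchoative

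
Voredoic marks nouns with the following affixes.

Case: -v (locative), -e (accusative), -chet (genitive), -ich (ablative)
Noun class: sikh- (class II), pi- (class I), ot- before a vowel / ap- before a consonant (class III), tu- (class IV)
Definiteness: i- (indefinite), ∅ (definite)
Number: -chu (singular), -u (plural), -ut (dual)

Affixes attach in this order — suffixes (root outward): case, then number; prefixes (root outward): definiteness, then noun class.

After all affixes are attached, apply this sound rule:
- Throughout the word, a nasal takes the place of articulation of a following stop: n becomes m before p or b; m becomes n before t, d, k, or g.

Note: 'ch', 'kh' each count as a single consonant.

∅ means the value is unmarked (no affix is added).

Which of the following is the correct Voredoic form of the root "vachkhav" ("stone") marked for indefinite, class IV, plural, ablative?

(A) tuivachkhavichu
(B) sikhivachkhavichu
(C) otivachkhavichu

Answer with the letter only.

Attach case ablative -ich → vachkhavich.
Attach number plural -u → vachkhavichu.
Attach definiteness indefinite i- → ivachkhavichu.
Attach noun class class IV tu- → tuivachkhavichu.
Nasal assimilation: no change.
So the correct form is tuivachkhavichu, option (A).
(C) otivachkhavichu is wrong: it uses class III instead of class IV for noun class.
(B) sikhivachkhavichu is wrong: it uses class II instead of class IV for noun class.

A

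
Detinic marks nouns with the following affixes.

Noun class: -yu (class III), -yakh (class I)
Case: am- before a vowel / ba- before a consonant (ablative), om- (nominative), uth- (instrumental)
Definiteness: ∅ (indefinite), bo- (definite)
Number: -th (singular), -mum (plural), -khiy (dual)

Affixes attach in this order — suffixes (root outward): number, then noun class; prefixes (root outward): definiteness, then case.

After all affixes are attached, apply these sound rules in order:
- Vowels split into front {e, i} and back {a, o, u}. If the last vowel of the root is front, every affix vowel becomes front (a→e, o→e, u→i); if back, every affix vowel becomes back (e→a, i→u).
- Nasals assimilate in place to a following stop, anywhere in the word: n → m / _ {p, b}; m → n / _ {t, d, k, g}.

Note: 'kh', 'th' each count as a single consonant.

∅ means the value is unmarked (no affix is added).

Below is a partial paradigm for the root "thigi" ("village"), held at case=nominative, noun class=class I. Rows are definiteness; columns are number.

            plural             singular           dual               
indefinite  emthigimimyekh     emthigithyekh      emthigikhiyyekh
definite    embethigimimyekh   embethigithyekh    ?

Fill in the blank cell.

Attach definiteness definite bo- → bothigi.
Attach number dual -khiy → bothigikhiy.
Attach case nominative om- → ombothigikhiy.
Attach noun class class I -yakh → ombothigikhiyyakh.
Apply vowel harmony: ombothigikhiyyakh → embethigikhiyyekh.
Nasal assimilation: no change.

embethigikhiyyekh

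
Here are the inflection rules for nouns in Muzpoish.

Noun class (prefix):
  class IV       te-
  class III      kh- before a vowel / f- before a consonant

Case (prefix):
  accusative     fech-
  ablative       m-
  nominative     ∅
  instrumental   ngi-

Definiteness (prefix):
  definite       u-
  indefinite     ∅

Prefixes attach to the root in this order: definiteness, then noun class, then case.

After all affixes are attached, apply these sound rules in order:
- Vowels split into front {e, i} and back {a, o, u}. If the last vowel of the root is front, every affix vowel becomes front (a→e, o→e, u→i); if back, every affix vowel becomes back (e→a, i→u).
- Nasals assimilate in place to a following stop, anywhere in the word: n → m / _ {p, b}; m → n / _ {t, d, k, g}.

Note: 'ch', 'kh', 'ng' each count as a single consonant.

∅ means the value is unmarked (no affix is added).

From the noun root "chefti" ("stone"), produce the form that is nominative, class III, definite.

khichefti

Attach definiteness definite u- → uchefti.
Attach noun class class III kh- (before vowel 'u') → khuchefti.
case = nominative: zero marking, form stays khuchefti.
Apply vowel harmony: khuchefti → khichefti.
Nasal assimilation: no change.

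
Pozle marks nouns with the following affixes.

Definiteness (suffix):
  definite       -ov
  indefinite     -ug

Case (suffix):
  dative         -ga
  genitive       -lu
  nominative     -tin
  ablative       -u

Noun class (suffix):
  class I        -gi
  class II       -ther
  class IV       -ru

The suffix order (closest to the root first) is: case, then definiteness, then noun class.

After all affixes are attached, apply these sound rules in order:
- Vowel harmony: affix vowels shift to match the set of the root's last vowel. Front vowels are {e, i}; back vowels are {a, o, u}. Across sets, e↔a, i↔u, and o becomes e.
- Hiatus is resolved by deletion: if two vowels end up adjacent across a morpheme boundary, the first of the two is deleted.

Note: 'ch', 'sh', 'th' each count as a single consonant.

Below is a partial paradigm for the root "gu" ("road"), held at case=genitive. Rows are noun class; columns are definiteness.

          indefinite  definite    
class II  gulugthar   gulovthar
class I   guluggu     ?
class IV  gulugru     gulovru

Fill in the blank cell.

Attach case genitive -lu → gulu.
Attach definiteness definite -ov → guluov.
Attach noun class class I -gi → guluovgi.
Apply vowel harmony: guluovgi → guluovgu.
Apply vowel deletion: guluovgu → gulovgu.

gulovgu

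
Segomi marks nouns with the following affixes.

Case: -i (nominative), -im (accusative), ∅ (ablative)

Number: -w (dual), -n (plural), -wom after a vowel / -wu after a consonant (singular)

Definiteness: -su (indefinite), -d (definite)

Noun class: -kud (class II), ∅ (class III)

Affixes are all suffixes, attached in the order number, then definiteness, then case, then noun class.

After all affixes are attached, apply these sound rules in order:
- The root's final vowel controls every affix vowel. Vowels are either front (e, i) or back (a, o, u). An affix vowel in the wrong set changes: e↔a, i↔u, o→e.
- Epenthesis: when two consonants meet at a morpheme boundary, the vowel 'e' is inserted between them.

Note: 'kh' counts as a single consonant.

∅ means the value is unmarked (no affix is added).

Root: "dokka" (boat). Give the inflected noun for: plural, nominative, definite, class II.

Attach number plural -n → dokkan.
Attach definiteness definite -d → dokkand.
Attach case nominative -i → dokkandi.
Attach noun class class II -kud → dokkandikud.
Apply vowel harmony: dokkandikud → dokkandukud.
Apply epenthesis: dokkandukud → dokkanedukud.

dokkanedukud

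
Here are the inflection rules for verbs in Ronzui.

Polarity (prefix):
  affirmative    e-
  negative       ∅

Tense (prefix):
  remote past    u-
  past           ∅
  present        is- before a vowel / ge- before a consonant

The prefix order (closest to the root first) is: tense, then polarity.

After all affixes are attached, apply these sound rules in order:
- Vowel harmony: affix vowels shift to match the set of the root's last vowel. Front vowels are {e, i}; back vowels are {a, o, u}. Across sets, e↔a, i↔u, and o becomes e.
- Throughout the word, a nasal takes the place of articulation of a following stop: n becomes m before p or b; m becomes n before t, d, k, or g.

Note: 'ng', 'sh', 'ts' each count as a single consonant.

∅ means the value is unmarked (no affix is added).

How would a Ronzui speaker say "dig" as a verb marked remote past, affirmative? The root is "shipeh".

eishipeh

Attach tense remote past u- → ushipeh.
Attach polarity affirmative e- → eushipeh.
Apply vowel harmony: eushipeh → eishipeh.
Nasal assimilation: no change.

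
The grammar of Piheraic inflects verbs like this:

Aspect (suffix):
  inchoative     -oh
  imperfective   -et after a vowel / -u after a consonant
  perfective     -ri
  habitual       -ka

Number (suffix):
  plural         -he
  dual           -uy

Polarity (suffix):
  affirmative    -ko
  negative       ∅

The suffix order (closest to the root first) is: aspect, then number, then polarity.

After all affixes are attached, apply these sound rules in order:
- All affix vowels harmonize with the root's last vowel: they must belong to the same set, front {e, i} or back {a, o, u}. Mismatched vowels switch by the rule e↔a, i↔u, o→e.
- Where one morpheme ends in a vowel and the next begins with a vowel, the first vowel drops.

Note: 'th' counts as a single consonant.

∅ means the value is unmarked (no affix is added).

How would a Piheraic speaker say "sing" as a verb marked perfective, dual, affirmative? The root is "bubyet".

Attach aspect perfective -ri → bubyetri.
Attach number dual -uy → bubyetriuy.
Attach polarity affirmative -ko → bubyetriuyko.
Apply vowel harmony: bubyetriuyko → bubyetriiyke.
Apply vowel deletion: bubyetriiyke → bubyetriyke.

bubyetriyke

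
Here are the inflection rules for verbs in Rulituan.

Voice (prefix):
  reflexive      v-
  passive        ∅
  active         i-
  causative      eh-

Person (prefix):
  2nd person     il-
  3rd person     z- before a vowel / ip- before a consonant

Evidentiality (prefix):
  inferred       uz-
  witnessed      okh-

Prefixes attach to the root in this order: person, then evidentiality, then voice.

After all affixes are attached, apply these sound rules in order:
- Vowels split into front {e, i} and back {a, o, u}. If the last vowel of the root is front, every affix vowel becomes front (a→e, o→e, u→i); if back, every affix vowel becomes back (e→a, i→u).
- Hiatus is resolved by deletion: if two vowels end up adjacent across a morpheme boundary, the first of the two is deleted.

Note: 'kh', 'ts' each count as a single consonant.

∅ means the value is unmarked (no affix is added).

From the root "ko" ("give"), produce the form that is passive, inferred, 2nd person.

Attach person 2nd person il- → ilko.
Attach evidentiality inferred uz- → uzilko.
voice = passive: zero marking, form stays uzilko.
Apply vowel harmony: uzilko → uzulko.
Vowel deletion: no change.

uzulko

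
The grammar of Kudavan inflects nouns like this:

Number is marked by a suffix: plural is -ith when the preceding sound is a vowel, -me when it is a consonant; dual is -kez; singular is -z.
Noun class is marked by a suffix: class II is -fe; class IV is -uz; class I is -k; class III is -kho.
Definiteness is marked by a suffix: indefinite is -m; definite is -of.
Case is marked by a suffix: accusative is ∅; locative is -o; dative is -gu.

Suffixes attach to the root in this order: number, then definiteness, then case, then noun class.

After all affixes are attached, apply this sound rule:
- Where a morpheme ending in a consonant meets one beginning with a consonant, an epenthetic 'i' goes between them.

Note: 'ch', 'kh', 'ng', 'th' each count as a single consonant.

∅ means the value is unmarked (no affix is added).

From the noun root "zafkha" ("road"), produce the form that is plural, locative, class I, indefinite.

zafkhaithimok

Attach number plural -ith (after vowel 'a') → zafkhaith.
Attach definiteness indefinite -m → zafkhaithm.
Attach case locative -o → zafkhaithmo.
Attach noun class class I -k → zafkhaithmok.
Apply epenthesis: zafkhaithmok → zafkhaithimok.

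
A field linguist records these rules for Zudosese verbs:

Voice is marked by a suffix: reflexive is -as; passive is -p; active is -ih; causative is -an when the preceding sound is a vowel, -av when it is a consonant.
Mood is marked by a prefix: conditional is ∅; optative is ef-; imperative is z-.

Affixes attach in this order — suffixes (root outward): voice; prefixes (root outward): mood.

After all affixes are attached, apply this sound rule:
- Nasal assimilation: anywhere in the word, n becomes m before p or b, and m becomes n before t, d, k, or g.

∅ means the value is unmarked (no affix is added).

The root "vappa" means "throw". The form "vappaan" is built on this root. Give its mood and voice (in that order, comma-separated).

Segment: vappa-an.
mood: ∅ → conditional.
voice: -an/av → causative.

conditional, causative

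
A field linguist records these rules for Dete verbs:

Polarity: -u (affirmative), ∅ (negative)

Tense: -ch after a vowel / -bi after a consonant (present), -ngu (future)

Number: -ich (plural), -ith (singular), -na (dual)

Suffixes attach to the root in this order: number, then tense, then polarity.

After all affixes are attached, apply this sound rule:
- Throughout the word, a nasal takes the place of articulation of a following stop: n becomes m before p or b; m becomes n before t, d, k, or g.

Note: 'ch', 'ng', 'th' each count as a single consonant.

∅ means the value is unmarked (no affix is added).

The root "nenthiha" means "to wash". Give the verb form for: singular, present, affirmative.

nenthihaithbiu

Attach number singular -ith → nenthihaith.
Attach tense present -bi (after consonant 'th') → nenthihaithbi.
Attach polarity affirmative -u → nenthihaithbiu.
Nasal assimilation: no change.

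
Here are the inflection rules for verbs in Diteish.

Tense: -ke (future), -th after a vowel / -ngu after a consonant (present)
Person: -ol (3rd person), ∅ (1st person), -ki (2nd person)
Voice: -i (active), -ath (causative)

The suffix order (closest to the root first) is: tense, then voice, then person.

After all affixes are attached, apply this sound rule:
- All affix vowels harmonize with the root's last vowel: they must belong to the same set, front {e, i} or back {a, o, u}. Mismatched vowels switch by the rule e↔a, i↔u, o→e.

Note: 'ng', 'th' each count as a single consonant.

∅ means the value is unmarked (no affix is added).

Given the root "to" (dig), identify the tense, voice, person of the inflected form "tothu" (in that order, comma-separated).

present, active, 1st person

Segment: to-th-i.
tense: -th/ngu → present.
voice: -i → active.
person: ∅ → 1st person.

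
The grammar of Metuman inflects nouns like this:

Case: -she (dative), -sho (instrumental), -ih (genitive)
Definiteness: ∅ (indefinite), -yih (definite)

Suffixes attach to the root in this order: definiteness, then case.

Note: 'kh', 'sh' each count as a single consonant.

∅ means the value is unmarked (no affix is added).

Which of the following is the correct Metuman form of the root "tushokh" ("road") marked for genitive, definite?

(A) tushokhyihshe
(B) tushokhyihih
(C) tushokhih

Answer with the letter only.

Attach definiteness definite -yih → tushokhyih.
Attach case genitive -ih → tushokhyihih.
So the correct form is tushokhyihih, option (B).
(C) tushokhih is wrong: it uses indefinite instead of definite for definiteness.
(A) tushokhyihshe is wrong: it uses dative instead of genitive for case.

B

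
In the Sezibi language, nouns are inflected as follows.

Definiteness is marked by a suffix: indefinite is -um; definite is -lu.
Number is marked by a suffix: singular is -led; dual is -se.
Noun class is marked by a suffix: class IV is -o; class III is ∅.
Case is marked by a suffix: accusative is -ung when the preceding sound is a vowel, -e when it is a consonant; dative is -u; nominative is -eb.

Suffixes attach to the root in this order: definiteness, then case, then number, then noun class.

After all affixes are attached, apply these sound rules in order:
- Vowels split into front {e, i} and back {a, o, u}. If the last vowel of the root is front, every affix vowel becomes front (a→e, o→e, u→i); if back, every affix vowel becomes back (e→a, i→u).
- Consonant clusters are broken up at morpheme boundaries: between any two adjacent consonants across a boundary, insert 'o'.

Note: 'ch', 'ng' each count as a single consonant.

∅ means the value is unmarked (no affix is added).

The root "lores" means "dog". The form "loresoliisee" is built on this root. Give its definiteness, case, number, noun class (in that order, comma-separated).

definite, dative, dual, class IV

Segment: lores-lu-u-se-o.
definiteness: -lu → definite.
case: -u → dative.
number: -se → dual.
noun class: -o → class IV.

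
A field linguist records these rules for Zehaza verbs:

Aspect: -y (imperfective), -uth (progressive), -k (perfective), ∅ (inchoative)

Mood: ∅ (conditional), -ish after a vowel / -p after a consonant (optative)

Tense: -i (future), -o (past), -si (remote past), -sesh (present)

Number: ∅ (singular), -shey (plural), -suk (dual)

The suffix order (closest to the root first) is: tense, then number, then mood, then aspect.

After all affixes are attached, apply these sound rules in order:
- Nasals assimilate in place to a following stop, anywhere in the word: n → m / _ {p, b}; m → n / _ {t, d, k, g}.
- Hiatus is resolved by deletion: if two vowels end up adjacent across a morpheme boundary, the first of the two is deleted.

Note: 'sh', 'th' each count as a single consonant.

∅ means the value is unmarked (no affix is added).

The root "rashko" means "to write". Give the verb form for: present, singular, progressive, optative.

Attach tense present -sesh → rashkosesh.
number = singular: zero marking, form stays rashkosesh.
Attach mood optative -p (after consonant 'sh') → rashkoseshp.
Attach aspect progressive -uth → rashkoseshputh.
Nasal assimilation: no change.
Vowel deletion: no change.

rashkoseshputh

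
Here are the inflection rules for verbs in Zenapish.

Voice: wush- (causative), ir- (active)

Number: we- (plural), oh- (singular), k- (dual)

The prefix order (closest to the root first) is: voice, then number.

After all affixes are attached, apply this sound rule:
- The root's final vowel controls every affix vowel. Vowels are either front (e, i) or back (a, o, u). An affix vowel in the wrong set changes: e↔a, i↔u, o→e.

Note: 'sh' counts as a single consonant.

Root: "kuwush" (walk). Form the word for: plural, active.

waurkuwush

Attach voice active ir- → irkuwush.
Attach number plural we- → weirkuwush.
Apply vowel harmony: weirkuwush → waurkuwush.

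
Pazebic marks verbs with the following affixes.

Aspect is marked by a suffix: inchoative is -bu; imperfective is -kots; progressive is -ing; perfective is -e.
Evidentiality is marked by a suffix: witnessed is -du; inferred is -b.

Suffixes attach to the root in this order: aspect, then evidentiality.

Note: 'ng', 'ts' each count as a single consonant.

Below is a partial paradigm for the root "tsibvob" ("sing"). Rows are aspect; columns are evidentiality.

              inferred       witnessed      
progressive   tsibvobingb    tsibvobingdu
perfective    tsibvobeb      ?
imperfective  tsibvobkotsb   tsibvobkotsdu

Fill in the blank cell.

tsibvobedu

Attach aspect perfective -e → tsibvobe.
Attach evidentiality witnessed -du → tsibvobedu.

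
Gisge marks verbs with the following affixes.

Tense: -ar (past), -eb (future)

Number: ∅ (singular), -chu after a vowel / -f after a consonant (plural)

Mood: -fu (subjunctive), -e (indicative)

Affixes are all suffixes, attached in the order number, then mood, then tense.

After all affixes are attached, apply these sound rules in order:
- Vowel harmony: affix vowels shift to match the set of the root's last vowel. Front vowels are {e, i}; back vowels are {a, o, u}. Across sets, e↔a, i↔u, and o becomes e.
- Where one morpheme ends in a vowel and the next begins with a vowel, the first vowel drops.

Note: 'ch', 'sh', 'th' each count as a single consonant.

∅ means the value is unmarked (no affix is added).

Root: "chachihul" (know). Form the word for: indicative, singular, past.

chachihular

number = singular: zero marking, form stays chachihul.
Attach mood indicative -e → chachihule.
Attach tense past -ar → chachihulear.
Apply vowel harmony: chachihulear → chachihulaar.
Apply vowel deletion: chachihulaar → chachihular.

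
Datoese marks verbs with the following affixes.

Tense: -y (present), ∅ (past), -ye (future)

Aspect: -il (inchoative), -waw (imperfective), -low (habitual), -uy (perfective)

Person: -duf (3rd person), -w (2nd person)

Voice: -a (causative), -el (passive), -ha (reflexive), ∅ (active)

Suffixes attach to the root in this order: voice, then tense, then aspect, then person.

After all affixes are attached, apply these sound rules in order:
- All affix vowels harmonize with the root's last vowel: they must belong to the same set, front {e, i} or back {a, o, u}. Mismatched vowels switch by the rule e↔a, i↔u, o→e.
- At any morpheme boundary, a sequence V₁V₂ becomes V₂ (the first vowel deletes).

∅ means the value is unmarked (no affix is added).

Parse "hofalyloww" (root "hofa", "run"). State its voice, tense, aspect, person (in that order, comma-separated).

passive, present, habitual, 2nd person

Segment: hofa-el-y-low-w.
voice: -el → passive.
tense: -y → present.
aspect: -low → habitual.
person: -w → 2nd person.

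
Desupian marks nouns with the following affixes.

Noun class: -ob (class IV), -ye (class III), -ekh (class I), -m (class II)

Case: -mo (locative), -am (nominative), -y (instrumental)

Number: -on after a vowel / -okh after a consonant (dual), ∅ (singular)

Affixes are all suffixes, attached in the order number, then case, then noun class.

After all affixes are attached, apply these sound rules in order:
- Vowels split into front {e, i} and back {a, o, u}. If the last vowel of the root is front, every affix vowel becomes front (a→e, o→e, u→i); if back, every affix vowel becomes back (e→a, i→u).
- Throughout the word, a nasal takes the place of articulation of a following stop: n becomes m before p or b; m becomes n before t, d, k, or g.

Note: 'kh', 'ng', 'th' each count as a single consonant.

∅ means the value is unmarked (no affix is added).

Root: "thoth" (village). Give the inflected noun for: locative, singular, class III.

number = singular: zero marking, form stays thoth.
Attach case locative -mo → thothmo.
Attach noun class class III -ye → thothmoye.
Apply vowel harmony: thothmoye → thothmoya.
Nasal assimilation: no change.

thothmoya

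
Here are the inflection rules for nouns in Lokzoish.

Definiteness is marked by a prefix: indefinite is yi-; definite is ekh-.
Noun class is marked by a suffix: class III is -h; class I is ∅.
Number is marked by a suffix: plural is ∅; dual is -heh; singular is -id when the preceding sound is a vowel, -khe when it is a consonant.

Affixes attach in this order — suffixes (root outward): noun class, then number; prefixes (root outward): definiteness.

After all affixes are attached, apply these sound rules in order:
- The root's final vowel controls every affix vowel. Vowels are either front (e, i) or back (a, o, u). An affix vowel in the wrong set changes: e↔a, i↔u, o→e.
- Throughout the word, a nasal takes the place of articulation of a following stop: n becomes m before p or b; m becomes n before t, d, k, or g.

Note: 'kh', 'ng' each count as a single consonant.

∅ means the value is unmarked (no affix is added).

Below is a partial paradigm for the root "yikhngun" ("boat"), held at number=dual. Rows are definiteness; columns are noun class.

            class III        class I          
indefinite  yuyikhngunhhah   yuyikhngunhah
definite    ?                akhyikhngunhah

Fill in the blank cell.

akhyikhngunhhah

Attach noun class class III -h → yikhngunh.
Attach number dual -heh → yikhngunhheh.
Attach definiteness definite ekh- → ekhyikhngunhheh.
Apply vowel harmony: ekhyikhngunhheh → akhyikhngunhhah.
Nasal assimilation: no change.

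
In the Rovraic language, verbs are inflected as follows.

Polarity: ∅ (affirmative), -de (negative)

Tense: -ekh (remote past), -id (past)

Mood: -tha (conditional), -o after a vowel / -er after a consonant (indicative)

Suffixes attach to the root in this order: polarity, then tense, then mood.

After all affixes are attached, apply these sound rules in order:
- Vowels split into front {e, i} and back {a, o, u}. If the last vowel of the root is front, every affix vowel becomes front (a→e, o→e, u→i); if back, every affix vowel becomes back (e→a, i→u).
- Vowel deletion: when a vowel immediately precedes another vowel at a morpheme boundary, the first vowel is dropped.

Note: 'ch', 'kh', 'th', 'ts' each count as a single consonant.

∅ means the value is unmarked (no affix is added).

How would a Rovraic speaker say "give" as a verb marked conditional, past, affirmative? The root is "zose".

polarity = affirmative: zero marking, form stays zose.
Attach tense past -id → zoseid.
Attach mood conditional -tha → zoseidtha.
Apply vowel harmony: zoseidtha → zoseidthe.
Apply vowel deletion: zoseidthe → zosidthe.

zosidthe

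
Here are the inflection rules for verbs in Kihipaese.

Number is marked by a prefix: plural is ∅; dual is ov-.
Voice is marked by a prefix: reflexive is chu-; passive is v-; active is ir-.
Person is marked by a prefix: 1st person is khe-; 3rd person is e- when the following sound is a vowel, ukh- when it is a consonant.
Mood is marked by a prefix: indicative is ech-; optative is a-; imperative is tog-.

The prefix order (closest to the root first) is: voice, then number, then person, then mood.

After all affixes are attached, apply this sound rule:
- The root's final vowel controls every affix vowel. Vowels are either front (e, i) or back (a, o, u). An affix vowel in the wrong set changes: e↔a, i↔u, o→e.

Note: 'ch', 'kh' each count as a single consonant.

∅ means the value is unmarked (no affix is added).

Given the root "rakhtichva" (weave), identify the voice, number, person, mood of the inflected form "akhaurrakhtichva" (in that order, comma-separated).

active, plural, 1st person, optative

Segment: a-khe-ir-rakhtichva.
voice: ir- → active.
number: ∅ → plural.
person: khe- → 1st person.
mood: a- → optative.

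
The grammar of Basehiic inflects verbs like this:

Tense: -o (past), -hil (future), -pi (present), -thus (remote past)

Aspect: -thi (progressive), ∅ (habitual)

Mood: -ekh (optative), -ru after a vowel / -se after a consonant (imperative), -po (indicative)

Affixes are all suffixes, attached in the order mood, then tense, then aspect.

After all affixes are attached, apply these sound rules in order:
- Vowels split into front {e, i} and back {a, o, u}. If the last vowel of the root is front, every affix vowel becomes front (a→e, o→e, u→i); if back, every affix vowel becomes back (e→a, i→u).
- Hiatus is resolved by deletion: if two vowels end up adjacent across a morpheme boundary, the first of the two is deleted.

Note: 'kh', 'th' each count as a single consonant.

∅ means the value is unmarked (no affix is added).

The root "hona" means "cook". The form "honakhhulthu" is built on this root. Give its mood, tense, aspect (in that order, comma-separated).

optative, future, progressive

Segment: hona-ekh-hil-thi.
mood: -ekh → optative.
tense: -hil → future.
aspect: -thi → progressive.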